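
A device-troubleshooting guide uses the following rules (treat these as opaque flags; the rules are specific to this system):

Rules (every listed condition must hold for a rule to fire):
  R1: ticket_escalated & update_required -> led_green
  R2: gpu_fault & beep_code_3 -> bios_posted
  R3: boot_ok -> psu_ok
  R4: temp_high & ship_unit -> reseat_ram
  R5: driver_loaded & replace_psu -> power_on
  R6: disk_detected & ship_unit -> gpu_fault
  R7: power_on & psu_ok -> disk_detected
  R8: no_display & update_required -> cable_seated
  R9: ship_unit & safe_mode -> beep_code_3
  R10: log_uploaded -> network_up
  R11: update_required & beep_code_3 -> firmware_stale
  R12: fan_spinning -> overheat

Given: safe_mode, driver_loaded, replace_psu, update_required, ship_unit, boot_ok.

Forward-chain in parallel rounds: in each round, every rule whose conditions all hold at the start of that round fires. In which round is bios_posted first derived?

4

[1] R3 [boot_ok -> psu_ok]; R5 [driver_loaded & replace_psu -> power_on]; R9 [ship_unit & safe_mode -> beep_code_3]. ⇒ new: psu_ok, power_on, beep_code_3.
[2] R7 [power_on & psu_ok -> disk_detected]; R11 [update_required & beep_code_3 -> firmware_stale]. ⇒ new: disk_detected, firmware_stale.
[3] R6 [disk_detected & ship_unit -> gpu_fault]. ⇒ new: gpu_fault.
[4] R2 [gpu_fault & beep_code_3 -> bios_posted]. ⇒ new: bios_posted.
bios_posted first appears in round 4.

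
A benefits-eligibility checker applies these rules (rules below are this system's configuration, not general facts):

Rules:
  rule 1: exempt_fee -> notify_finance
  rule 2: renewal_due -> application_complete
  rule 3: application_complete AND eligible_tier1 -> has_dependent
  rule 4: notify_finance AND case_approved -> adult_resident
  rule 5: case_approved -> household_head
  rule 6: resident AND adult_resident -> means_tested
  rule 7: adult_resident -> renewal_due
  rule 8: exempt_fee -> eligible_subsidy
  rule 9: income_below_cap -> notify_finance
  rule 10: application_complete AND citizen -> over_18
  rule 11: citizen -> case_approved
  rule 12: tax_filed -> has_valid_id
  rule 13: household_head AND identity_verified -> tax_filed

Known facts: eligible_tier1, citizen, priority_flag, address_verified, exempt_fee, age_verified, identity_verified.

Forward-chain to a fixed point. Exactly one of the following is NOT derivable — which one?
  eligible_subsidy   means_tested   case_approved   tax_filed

means_tested

Round 1: rule 1 [exempt_fee -> notify_finance]; rule 8 [exempt_fee -> eligible_subsidy]; rule 11 [citizen -> case_approved]. Adds notify_finance, eligible_subsidy, case_approved.
Round 2: rule 4 [notify_finance AND case_approved -> adult_resident]; rule 5 [case_approved -> household_head]. Adds adult_resident, household_head.
Round 3: rule 7 [adult_resident -> renewal_due]; rule 13 [household_head AND identity_verified -> tax_filed]. Adds renewal_due, tax_filed.
Round 4: rule 2 [renewal_due -> application_complete]; rule 12 [tax_filed -> has_valid_id]. Adds application_complete, has_valid_id.
Round 5: rule 3 [application_complete AND eligible_tier1 -> has_dependent]; rule 10 [application_complete AND citizen -> over_18]. Adds has_dependent, over_18.
Derived: case_approved (round 1), eligible_subsidy (round 1), tax_filed (round 3). means_tested never appears in any round.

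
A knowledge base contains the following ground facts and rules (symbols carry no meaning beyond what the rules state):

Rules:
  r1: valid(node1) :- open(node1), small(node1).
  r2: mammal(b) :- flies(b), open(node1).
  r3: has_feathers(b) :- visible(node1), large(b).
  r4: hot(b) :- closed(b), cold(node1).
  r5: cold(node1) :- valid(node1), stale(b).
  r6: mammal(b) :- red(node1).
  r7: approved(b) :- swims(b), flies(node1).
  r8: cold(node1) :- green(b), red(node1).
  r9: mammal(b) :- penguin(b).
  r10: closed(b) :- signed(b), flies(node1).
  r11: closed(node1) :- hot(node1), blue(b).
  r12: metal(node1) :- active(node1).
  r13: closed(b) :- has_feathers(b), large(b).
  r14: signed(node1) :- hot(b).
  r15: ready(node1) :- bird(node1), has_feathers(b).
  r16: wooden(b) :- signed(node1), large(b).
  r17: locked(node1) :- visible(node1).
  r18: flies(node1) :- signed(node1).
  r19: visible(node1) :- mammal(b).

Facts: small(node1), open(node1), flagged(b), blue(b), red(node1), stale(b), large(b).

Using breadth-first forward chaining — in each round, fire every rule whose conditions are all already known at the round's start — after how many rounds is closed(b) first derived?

[1] r1 [valid(node1) :- open(node1), small(node1).]; r6 [mammal(b) :- red(node1).]. ⇒ new: valid(node1), mammal(b).
[2] r5 [cold(node1) :- valid(node1), stale(b).]; r19 [visible(node1) :- mammal(b).]. ⇒ new: cold(node1), visible(node1).
[3] r3 [has_feathers(b) :- visible(node1), large(b).]; r17 [locked(node1) :- visible(node1).]. ⇒ new: has_feathers(b), locked(node1).
[4] r13 [closed(b) :- has_feathers(b), large(b).]. ⇒ new: closed(b).
closed(b) first appears in round 4.

4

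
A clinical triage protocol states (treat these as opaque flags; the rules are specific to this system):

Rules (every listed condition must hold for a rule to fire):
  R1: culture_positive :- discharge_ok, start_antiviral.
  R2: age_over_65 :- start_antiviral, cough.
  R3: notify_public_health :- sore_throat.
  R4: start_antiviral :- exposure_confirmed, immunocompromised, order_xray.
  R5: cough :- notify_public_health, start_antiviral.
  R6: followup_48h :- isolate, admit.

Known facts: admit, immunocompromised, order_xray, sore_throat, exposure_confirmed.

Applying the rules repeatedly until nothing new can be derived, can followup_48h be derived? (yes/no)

no

[1] R3 [notify_public_health :- sore_throat.]; R4 [start_antiviral :- exposure_confirmed, immunocompromised, order_xray.]. ⇒ new: notify_public_health, start_antiviral.
[2] R5 [cough :- notify_public_health, start_antiviral.]. ⇒ new: cough.
[3] R2 [age_over_65 :- start_antiviral, cough.]. ⇒ new: age_over_65.
Fixed point reached. followup_48h is concluded only by R6; R6 needs isolate (never derived).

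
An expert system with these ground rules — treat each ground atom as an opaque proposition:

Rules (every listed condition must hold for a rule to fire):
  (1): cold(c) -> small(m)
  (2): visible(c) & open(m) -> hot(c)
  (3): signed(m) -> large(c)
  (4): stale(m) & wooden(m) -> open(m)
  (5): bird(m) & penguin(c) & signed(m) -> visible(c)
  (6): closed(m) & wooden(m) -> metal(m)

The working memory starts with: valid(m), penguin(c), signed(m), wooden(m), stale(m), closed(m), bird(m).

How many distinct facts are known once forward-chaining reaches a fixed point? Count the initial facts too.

Round 1 — (3), (4), (5), (6), derive large(c), open(m), visible(c), metal(m).
Round 2 — (2), derive hot(c).
Closure: {bird(m), closed(m), hot(c), large(c), metal(m), open(m), penguin(c), signed(m), stale(m), valid(m), visible(c), wooden(m)} — 12 facts.

12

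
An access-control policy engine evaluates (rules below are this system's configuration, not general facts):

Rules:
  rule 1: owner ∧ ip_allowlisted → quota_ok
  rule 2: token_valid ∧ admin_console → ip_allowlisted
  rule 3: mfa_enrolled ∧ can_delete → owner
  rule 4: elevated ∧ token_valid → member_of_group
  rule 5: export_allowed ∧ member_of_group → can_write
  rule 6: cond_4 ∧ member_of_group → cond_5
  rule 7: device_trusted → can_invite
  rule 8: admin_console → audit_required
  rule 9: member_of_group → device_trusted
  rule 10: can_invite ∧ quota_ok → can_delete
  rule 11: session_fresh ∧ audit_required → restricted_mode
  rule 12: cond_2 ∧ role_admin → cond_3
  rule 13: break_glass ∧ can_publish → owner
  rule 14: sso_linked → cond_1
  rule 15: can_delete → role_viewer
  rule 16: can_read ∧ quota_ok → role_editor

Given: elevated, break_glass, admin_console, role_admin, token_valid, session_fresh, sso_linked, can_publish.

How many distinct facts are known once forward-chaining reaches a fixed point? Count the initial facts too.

Round 1: rule 2 [token_valid ∧ admin_console → ip_allowlisted]; rule 4 [elevated ∧ token_valid → member_of_group]; rule 8 [admin_console → audit_required]; rule 13 [break_glass ∧ can_publish → owner]; rule 14 [sso_linked → cond_1]. Adds ip_allowlisted, member_of_group, audit_required, owner, cond_1.
Round 2: rule 1 [owner ∧ ip_allowlisted → quota_ok]; rule 9 [member_of_group → device_trusted]; rule 11 [session_fresh ∧ audit_required → restricted_mode]. Adds quota_ok, device_trusted, restricted_mode.
Round 3: rule 7 [device_trusted → can_invite]. Adds can_invite.
Round 4: rule 10 [can_invite ∧ quota_ok → can_delete]. Adds can_delete.
Round 5: rule 15 [can_delete → role_viewer]. Adds role_viewer.
Closure: {admin_console, audit_required, break_glass, can_delete, can_invite, can_publish, cond_1, device_trusted, elevated, ip_allowlisted, member_of_group, owner, quota_ok, restricted_mode, role_admin, role_viewer, session_fresh, sso_linked, token_valid} — 19 facts.

19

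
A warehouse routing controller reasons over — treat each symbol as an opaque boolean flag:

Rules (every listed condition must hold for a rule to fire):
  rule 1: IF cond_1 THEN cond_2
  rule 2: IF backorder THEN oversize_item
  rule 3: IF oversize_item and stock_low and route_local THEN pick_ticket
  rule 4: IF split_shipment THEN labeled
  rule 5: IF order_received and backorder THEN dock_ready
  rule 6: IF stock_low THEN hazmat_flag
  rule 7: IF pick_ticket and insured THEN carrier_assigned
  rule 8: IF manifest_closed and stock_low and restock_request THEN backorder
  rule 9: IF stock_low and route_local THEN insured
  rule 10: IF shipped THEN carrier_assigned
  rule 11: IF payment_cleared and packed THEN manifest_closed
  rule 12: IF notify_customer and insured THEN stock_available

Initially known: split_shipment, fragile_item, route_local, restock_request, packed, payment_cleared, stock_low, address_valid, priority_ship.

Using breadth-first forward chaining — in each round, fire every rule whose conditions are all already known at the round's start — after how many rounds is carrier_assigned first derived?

5

Round 1 fires rule 4, rule 6, rule 9, rule 11, giving labeled, hazmat_flag, insured, manifest_closed.
Round 2 fires rule 8, giving backorder.
Round 3 fires rule 2, giving oversize_item.
Round 4 fires rule 3, giving pick_ticket.
Round 5 fires rule 7, giving carrier_assigned.
carrier_assigned first appears in round 5.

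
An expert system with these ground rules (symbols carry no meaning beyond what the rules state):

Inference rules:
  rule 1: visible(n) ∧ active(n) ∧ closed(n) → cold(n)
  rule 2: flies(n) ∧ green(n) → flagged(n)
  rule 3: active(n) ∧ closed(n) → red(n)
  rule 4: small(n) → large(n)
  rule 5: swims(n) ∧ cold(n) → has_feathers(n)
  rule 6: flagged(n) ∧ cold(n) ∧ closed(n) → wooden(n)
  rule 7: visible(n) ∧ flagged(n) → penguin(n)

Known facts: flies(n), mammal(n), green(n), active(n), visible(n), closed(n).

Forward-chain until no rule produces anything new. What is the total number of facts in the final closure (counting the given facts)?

11

Round 1: rule 1 [visible(n) ∧ active(n) ∧ closed(n) → cold(n)]; rule 2 [flies(n) ∧ green(n) → flagged(n)]; rule 3 [active(n) ∧ closed(n) → red(n)]. Adds cold(n), flagged(n), red(n).
Round 2: rule 6 [flagged(n) ∧ cold(n) ∧ closed(n) → wooden(n)]; rule 7 [visible(n) ∧ flagged(n) → penguin(n)]. Adds wooden(n), penguin(n).
Closure: {active(n), closed(n), cold(n), flagged(n), flies(n), green(n), mammal(n), penguin(n), red(n), visible(n), wooden(n)} — 11 facts.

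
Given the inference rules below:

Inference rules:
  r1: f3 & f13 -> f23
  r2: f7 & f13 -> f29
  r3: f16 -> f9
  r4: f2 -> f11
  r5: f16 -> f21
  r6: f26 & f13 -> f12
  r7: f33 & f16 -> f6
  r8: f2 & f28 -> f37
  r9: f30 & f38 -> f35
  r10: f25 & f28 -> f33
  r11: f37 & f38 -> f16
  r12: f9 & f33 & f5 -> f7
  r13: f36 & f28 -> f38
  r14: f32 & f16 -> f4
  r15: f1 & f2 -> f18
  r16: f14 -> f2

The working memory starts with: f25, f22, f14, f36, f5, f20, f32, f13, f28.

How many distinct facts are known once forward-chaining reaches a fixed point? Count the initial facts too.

Round 1 — r10, r13, r16, derive f33, f38, f2.
Round 2 — r4, r8, derive f11, f37.
Round 3 — r11, derive f16.
Round 4 — r3, r5, r7, r14, derive f9, f21, f6, f4.
Round 5 — r12, derive f7.
Round 6 — r2, derive f29.
Closure: {f11, f13, f14, f16, f2, f20, f21, f22, f25, f28, f29, f32, f33, f36, f37, f38, f4, f5, f6, f7, f9} — 21 facts.

21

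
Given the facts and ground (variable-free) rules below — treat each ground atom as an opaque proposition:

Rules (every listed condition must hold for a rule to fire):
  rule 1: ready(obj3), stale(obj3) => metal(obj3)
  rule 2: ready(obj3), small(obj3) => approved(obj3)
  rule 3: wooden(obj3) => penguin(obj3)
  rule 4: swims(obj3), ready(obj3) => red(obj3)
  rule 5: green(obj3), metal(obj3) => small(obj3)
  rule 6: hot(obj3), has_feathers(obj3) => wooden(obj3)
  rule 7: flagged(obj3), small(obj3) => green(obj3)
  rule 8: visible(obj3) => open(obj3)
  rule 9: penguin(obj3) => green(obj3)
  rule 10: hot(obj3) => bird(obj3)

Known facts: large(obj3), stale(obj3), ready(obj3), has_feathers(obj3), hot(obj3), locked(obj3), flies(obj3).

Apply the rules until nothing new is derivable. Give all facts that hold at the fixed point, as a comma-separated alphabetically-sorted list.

approved(obj3), bird(obj3), flies(obj3), green(obj3), has_feathers(obj3), hot(obj3), large(obj3), locked(obj3), metal(obj3), penguin(obj3), ready(obj3), small(obj3), stale(obj3), wooden(obj3)

[1] rule 1 [ready(obj3), stale(obj3) => metal(obj3)]; rule 6 [hot(obj3), has_feathers(obj3) => wooden(obj3)]; rule 10 [hot(obj3) => bird(obj3)]. ⇒ new: metal(obj3), wooden(obj3), bird(obj3).
[2] rule 3 [wooden(obj3) => penguin(obj3)]. ⇒ new: penguin(obj3).
[3] rule 9 [penguin(obj3) => green(obj3)]. ⇒ new: green(obj3).
[4] rule 5 [green(obj3), metal(obj3) => small(obj3)]. ⇒ new: small(obj3).
[5] rule 2 [ready(obj3), small(obj3) => approved(obj3)]. ⇒ new: approved(obj3).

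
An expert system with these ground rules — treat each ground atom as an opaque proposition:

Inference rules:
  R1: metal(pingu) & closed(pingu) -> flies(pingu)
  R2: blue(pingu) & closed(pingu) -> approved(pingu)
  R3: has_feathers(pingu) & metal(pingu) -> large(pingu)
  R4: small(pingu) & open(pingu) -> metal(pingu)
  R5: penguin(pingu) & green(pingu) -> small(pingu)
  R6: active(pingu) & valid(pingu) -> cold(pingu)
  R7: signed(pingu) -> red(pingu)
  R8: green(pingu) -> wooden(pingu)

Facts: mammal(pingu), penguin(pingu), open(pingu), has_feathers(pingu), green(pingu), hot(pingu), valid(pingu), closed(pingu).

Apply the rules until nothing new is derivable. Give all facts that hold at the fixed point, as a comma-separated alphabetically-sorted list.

closed(pingu), flies(pingu), green(pingu), has_feathers(pingu), hot(pingu), large(pingu), mammal(pingu), metal(pingu), open(pingu), penguin(pingu), small(pingu), valid(pingu), wooden(pingu)

Round 1: R5 [penguin(pingu) & green(pingu) -> small(pingu)]; R8 [green(pingu) -> wooden(pingu)]. New: small(pingu), wooden(pingu).
Round 2: R4 [small(pingu) & open(pingu) -> metal(pingu)]. New: metal(pingu).
Round 3: R1 [metal(pingu) & closed(pingu) -> flies(pingu)]; R3 [has_feathers(pingu) & metal(pingu) -> large(pingu)]. New: flies(pingu), large(pingu).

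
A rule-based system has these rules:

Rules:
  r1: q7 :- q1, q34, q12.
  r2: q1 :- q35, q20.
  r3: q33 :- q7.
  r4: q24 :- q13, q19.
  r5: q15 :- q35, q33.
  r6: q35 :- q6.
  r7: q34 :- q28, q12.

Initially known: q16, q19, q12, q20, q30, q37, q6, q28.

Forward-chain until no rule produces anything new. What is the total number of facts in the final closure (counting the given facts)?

14

Round 1: r6 [q35 :- q6.]; r7 [q34 :- q28, q12.]. Adds q35, q34.
Round 2: r2 [q1 :- q35, q20.]. Adds q1.
Round 3: r1 [q7 :- q1, q34, q12.]. Adds q7.
Round 4: r3 [q33 :- q7.]. Adds q33.
Round 5: r5 [q15 :- q35, q33.]. Adds q15.
Closure: {q1, q12, q15, q16, q19, q20, q28, q30, q33, q34, q35, q37, q6, q7} — 14 facts.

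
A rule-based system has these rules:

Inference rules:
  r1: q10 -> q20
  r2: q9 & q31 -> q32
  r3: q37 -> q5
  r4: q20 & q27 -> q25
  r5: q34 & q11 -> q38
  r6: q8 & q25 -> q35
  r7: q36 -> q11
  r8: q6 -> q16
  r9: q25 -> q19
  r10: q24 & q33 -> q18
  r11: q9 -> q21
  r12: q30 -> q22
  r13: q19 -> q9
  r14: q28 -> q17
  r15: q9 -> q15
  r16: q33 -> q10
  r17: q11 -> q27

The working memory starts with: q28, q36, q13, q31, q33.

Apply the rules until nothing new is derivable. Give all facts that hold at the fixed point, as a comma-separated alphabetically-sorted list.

q10, q11, q13, q15, q17, q19, q20, q21, q25, q27, q28, q31, q32, q33, q36, q9

Round 1 — r7, r14, r16, derive q11, q17, q10.
Round 2 — r1, r17, derive q20, q27.
Round 3 — r4, derive q25.
Round 4 — r9, derive q19.
Round 5 — r13, derive q9.
Round 6 — r2, r11, r15, derive q32, q21, q15.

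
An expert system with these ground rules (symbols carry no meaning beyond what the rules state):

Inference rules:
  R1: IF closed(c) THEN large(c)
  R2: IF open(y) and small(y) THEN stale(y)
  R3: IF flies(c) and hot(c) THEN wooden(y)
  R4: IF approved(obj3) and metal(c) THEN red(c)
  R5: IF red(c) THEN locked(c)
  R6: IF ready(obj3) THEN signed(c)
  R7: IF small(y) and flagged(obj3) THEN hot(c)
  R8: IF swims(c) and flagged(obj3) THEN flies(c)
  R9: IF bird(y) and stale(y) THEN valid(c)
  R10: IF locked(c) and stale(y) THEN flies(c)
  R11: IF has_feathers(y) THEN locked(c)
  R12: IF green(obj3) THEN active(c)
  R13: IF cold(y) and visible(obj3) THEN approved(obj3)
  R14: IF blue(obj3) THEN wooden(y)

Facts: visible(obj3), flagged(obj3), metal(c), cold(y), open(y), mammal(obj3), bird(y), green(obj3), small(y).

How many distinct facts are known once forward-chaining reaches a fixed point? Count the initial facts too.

18

Round 1 fires R2, R7, R12, R13, giving stale(y), hot(c), active(c), approved(obj3).
Round 2 fires R4, R9, giving red(c), valid(c).
Round 3 fires R5, giving locked(c).
Round 4 fires R10, giving flies(c).
Round 5 fires R3, giving wooden(y).
Closure: {active(c), approved(obj3), bird(y), cold(y), flagged(obj3), flies(c), green(obj3), hot(c), locked(c), mammal(obj3), metal(c), open(y), red(c), small(y), stale(y), valid(c), visible(obj3), wooden(y)} — 18 facts.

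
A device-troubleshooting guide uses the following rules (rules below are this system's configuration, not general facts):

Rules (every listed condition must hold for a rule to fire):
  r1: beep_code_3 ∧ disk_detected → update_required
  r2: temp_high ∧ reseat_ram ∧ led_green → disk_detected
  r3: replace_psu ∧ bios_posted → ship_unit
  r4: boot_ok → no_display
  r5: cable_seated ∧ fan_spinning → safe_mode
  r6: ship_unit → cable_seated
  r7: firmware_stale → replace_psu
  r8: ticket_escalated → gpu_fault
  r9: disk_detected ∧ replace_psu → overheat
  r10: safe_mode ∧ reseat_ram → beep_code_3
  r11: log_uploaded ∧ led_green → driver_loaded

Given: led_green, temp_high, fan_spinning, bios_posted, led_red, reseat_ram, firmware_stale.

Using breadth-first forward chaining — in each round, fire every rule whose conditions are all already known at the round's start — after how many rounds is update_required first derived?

Round 1 — r2, r7, derive disk_detected, replace_psu.
Round 2 — r3, r9, derive ship_unit, overheat.
Round 3 — r6, derive cable_seated.
Round 4 — r5, derive safe_mode.
Round 5 — r10, derive beep_code_3.
Round 6 — r1, derive update_required.
update_required first appears in round 6.

6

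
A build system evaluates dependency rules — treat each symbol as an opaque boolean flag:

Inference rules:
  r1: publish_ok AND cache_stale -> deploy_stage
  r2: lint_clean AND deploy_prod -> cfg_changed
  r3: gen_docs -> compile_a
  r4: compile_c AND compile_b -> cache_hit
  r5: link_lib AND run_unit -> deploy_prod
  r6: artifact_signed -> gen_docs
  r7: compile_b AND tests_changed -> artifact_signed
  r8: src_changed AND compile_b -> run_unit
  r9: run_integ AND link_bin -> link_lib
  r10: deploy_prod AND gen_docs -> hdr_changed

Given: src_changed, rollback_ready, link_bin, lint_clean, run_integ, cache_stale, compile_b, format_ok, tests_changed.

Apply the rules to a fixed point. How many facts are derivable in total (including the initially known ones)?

[1] r7 [compile_b AND tests_changed -> artifact_signed]; r8 [src_changed AND compile_b -> run_unit]; r9 [run_integ AND link_bin -> link_lib]. ⇒ new: artifact_signed, run_unit, link_lib.
[2] r5 [link_lib AND run_unit -> deploy_prod]; r6 [artifact_signed -> gen_docs]. ⇒ new: deploy_prod, gen_docs.
[3] r2 [lint_clean AND deploy_prod -> cfg_changed]; r3 [gen_docs -> compile_a]; r10 [deploy_prod AND gen_docs -> hdr_changed]. ⇒ new: cfg_changed, compile_a, hdr_changed.
Closure: {artifact_signed, cache_stale, cfg_changed, compile_a, compile_b, deploy_prod, format_ok, gen_docs, hdr_changed, link_bin, link_lib, lint_clean, rollback_ready, run_integ, run_unit, src_changed, tests_changed} — 17 facts.

17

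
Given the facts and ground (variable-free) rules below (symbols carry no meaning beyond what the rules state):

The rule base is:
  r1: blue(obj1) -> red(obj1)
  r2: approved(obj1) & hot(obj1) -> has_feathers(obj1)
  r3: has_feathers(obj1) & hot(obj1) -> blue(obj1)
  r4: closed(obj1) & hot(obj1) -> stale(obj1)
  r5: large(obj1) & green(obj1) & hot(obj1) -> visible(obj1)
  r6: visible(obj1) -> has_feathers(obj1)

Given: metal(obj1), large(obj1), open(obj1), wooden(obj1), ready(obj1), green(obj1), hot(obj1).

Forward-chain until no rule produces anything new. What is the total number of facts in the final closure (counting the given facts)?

[1] r5 [large(obj1) & green(obj1) & hot(obj1) -> visible(obj1)]. ⇒ new: visible(obj1).
[2] r6 [visible(obj1) -> has_feathers(obj1)]. ⇒ new: has_feathers(obj1).
[3] r3 [has_feathers(obj1) & hot(obj1) -> blue(obj1)]. ⇒ new: blue(obj1).
[4] r1 [blue(obj1) -> red(obj1)]. ⇒ new: red(obj1).
Closure: {blue(obj1), green(obj1), has_feathers(obj1), hot(obj1), large(obj1), metal(obj1), open(obj1), ready(obj1), red(obj1), visible(obj1), wooden(obj1)} — 11 facts.

11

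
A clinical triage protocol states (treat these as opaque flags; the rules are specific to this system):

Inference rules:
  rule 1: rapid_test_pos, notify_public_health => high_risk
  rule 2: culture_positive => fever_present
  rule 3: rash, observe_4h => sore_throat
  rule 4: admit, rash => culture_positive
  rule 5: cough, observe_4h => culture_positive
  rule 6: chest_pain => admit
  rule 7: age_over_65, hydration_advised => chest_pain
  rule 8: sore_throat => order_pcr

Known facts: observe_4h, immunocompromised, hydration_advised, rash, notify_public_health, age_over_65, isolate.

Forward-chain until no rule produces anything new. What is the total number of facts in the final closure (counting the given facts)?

Round 1 — rule 3, rule 7, derive sore_throat, chest_pain.
Round 2 — rule 6, rule 8, derive admit, order_pcr.
Round 3 — rule 4, derive culture_positive.
Round 4 — rule 2, derive fever_present.
Closure: {admit, age_over_65, chest_pain, culture_positive, fever_present, hydration_advised, immunocompromised, isolate, notify_public_health, observe_4h, order_pcr, rash, sore_throat} — 13 facts.

13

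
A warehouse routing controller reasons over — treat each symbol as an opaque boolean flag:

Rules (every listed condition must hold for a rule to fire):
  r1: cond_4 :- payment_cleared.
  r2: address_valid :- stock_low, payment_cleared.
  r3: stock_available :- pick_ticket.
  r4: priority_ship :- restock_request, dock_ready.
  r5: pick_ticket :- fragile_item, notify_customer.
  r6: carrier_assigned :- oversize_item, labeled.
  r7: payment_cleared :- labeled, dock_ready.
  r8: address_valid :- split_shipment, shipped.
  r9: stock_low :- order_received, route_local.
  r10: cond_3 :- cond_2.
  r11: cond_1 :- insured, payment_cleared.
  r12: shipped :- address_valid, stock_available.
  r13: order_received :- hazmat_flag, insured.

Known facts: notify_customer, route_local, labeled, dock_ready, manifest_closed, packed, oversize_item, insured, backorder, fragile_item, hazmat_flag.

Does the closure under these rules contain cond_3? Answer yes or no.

no

Round 1: r5 [pick_ticket :- fragile_item, notify_customer.]; r6 [carrier_assigned :- oversize_item, labeled.]; r7 [payment_cleared :- labeled, dock_ready.]; r13 [order_received :- hazmat_flag, insured.]. New: pick_ticket, carrier_assigned, payment_cleared, order_received.
Round 2: r1 [cond_4 :- payment_cleared.]; r3 [stock_available :- pick_ticket.]; r9 [stock_low :- order_received, route_local.]; r11 [cond_1 :- insured, payment_cleared.]. New: cond_4, stock_available, stock_low, cond_1.
Round 3: r2 [address_valid :- stock_low, payment_cleared.]. New: address_valid.
Round 4: r12 [shipped :- address_valid, stock_available.]. New: shipped.
Fixed point reached. cond_3 is concluded only by r10; r10 needs cond_2 (never derived).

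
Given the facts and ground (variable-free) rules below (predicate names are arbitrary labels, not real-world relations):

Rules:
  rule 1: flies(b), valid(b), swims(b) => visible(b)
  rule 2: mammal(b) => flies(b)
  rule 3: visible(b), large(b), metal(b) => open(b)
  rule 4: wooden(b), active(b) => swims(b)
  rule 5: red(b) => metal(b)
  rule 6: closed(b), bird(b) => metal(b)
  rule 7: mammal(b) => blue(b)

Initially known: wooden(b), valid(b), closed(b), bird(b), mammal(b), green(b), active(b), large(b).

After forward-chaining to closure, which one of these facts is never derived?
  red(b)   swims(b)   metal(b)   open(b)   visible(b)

red(b)

[1] rule 2 [mammal(b) => flies(b)]; rule 4 [wooden(b), active(b) => swims(b)]; rule 6 [closed(b), bird(b) => metal(b)]; rule 7 [mammal(b) => blue(b)]. ⇒ new: flies(b), swims(b), metal(b), blue(b).
[2] rule 1 [flies(b), valid(b), swims(b) => visible(b)]. ⇒ new: visible(b).
[3] rule 3 [visible(b), large(b), metal(b) => open(b)]. ⇒ new: open(b).
Derived: visible(b) (round 2), swims(b) (round 1), open(b) (round 3), metal(b) (round 1). red(b) never appears in any round.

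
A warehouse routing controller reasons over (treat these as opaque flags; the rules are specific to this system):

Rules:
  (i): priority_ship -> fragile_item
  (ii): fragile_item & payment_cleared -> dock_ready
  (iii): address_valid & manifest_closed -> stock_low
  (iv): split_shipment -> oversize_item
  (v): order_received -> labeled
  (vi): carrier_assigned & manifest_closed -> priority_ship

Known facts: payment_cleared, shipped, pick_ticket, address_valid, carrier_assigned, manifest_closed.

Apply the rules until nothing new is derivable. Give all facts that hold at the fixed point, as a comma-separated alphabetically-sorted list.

[1] (iii) [address_valid & manifest_closed -> stock_low]; (vi) [carrier_assigned & manifest_closed -> priority_ship]. ⇒ new: stock_low, priority_ship.
[2] (i) [priority_ship -> fragile_item]. ⇒ new: fragile_item.
[3] (ii) [fragile_item & payment_cleared -> dock_ready]. ⇒ new: dock_ready.

address_valid, carrier_assigned, dock_ready, fragile_item, manifest_closed, payment_cleared, pick_ticket, priority_ship, shipped, stock_low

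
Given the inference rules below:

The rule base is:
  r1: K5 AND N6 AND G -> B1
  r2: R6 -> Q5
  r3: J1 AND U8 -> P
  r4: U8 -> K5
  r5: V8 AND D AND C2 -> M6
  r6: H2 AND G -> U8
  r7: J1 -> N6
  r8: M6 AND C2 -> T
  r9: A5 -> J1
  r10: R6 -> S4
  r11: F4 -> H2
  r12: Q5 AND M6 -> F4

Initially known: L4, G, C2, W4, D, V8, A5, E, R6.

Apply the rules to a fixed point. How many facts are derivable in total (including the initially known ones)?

21

Round 1: r2 [R6 -> Q5]; r5 [V8 AND D AND C2 -> M6]; r9 [A5 -> J1]; r10 [R6 -> S4]. New: Q5, M6, J1, S4.
Round 2: r7 [J1 -> N6]; r8 [M6 AND C2 -> T]; r12 [Q5 AND M6 -> F4]. New: N6, T, F4.
Round 3: r11 [F4 -> H2]. New: H2.
Round 4: r6 [H2 AND G -> U8]. New: U8.
Round 5: r3 [J1 AND U8 -> P]; r4 [U8 -> K5]. New: P, K5.
Round 6: r1 [K5 AND N6 AND G -> B1]. New: B1.
Closure: {A5, B1, C2, D, E, F4, G, H2, J1, K5, L4, M6, N6, P, Q5, R6, S4, T, U8, V8, W4} — 21 facts.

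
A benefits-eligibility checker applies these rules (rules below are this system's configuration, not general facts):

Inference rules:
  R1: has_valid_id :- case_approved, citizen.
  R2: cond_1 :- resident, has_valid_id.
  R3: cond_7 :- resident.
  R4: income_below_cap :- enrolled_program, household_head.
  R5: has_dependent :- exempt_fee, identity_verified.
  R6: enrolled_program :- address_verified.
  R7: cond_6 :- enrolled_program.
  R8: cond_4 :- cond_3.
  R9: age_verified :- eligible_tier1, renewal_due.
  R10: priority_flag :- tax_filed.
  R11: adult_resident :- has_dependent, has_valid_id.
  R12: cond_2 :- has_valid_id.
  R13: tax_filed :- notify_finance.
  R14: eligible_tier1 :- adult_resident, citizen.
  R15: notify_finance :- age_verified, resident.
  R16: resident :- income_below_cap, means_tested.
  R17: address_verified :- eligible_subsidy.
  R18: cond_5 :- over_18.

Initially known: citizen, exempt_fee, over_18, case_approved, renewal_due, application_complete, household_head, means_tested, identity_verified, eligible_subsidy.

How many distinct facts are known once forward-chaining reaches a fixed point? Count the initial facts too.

Round 1: R1 [has_valid_id :- case_approved, citizen.]; R5 [has_dependent :- exempt_fee, identity_verified.]; R17 [address_verified :- eligible_subsidy.]; R18 [cond_5 :- over_18.]. New: has_valid_id, has_dependent, address_verified, cond_5.
Round 2: R6 [enrolled_program :- address_verified.]; R11 [adult_resident :- has_dependent, has_valid_id.]; R12 [cond_2 :- has_valid_id.]. New: enrolled_program, adult_resident, cond_2.
Round 3: R4 [income_below_cap :- enrolled_program, household_head.]; R7 [cond_6 :- enrolled_program.]; R14 [eligible_tier1 :- adult_resident, citizen.]. New: income_below_cap, cond_6, eligible_tier1.
Round 4: R9 [age_verified :- eligible_tier1, renewal_due.]; R16 [resident :- income_below_cap, means_tested.]. New: age_verified, resident.
Round 5: R2 [cond_1 :- resident, has_valid_id.]; R3 [cond_7 :- resident.]; R15 [notify_finance :- age_verified, resident.]. New: cond_1, cond_7, notify_finance.
Round 6: R13 [tax_filed :- notify_finance.]. New: tax_filed.
Round 7: R10 [priority_flag :- tax_filed.]. New: priority_flag.
Closure: {address_verified, adult_resident, age_verified, application_complete, case_approved, citizen, cond_1, cond_2, cond_5, cond_6, cond_7, eligible_subsidy, eligible_tier1, enrolled_program, exempt_fee, has_dependent, has_valid_id, household_head, identity_verified, income_below_cap, means_tested, notify_finance, over_18, priority_flag, renewal_due, resident, tax_filed} — 27 facts.

27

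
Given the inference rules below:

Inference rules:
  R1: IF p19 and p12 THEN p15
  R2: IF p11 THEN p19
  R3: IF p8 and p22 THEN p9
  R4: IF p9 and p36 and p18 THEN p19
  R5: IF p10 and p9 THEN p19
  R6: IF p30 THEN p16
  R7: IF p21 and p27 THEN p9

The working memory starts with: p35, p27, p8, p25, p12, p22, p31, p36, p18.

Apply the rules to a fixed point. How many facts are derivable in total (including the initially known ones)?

12

[1] R3 [IF p8 and p22 THEN p9]. ⇒ new: p9.
[2] R4 [IF p9 and p36 and p18 THEN p19]. ⇒ new: p19.
[3] R1 [IF p19 and p12 THEN p15]. ⇒ new: p15.
Closure: {p12, p15, p18, p19, p22, p25, p27, p31, p35, p36, p8, p9} — 12 facts.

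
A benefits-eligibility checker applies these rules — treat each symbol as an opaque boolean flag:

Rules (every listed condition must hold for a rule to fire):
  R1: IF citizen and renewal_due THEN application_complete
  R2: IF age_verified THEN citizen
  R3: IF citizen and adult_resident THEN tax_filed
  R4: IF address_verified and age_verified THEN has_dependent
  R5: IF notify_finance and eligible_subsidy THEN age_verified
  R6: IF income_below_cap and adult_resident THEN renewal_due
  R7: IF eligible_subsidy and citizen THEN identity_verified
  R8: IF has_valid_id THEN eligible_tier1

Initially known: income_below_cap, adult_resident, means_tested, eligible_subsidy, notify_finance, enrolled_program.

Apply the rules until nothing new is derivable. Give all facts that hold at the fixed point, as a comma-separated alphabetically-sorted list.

[1] R5 [IF notify_finance and eligible_subsidy THEN age_verified]; R6 [IF income_below_cap and adult_resident THEN renewal_due]. ⇒ new: age_verified, renewal_due.
[2] R2 [IF age_verified THEN citizen]. ⇒ new: citizen.
[3] R1 [IF citizen and renewal_due THEN application_complete]; R3 [IF citizen and adult_resident THEN tax_filed]; R7 [IF eligible_subsidy and citizen THEN identity_verified]. ⇒ new: application_complete, tax_filed, identity_verified.

adult_resident, age_verified, application_complete, citizen, eligible_subsidy, enrolled_program, identity_verified, income_below_cap, means_tested, notify_finance, renewal_due, tax_filed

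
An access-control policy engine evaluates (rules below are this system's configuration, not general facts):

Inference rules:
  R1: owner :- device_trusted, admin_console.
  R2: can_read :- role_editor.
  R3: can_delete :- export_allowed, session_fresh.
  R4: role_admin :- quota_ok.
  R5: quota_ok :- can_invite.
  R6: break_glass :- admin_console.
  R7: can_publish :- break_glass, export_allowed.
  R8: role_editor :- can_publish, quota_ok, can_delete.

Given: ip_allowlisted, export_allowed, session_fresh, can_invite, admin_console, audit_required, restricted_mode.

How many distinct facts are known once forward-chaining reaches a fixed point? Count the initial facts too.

Round 1 — R3, R5, R6, derive can_delete, quota_ok, break_glass.
Round 2 — R4, R7, derive role_admin, can_publish.
Round 3 — R8, derive role_editor.
Round 4 — R2, derive can_read.
Closure: {admin_console, audit_required, break_glass, can_delete, can_invite, can_publish, can_read, export_allowed, ip_allowlisted, quota_ok, restricted_mode, role_admin, role_editor, session_fresh} — 14 facts.

14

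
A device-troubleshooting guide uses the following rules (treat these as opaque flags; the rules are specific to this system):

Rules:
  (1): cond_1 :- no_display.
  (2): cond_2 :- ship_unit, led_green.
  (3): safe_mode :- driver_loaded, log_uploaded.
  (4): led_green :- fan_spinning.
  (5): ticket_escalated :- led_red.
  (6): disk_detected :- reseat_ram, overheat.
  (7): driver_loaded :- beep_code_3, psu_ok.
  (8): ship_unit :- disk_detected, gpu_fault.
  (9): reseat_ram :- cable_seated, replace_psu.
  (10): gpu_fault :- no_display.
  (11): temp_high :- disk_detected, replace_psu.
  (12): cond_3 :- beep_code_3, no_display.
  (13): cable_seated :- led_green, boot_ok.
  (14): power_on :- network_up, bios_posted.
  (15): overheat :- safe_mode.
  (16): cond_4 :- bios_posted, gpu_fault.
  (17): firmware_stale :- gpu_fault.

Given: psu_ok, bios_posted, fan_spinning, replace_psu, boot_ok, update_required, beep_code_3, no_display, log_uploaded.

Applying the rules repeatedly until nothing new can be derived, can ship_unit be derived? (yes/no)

yes

Round 1: (1) [cond_1 :- no_display.]; (4) [led_green :- fan_spinning.]; (7) [driver_loaded :- beep_code_3, psu_ok.]; (10) [gpu_fault :- no_display.]; (12) [cond_3 :- beep_code_3, no_display.]. Adds cond_1, led_green, driver_loaded, gpu_fault, cond_3.
Round 2: (3) [safe_mode :- driver_loaded, log_uploaded.]; (13) [cable_seated :- led_green, boot_ok.]; (16) [cond_4 :- bios_posted, gpu_fault.]; (17) [firmware_stale :- gpu_fault.]. Adds safe_mode, cable_seated, cond_4, firmware_stale.
Round 3: (9) [reseat_ram :- cable_seated, replace_psu.]; (15) [overheat :- safe_mode.]. Adds reseat_ram, overheat.
Round 4: (6) [disk_detected :- reseat_ram, overheat.]. Adds disk_detected.
Round 5: (8) [ship_unit :- disk_detected, gpu_fault.]; (11) [temp_high :- disk_detected, replace_psu.]. Adds ship_unit, temp_high.
Round 6: (2) [cond_2 :- ship_unit, led_green.]. Adds cond_2.
ship_unit appears in round 5, so it is derivable.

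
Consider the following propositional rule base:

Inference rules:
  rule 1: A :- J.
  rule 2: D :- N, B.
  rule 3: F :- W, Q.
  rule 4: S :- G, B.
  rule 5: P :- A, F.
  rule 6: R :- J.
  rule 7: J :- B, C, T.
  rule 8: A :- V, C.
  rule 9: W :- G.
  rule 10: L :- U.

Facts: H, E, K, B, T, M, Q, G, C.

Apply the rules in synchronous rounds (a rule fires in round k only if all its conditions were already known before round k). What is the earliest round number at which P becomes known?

3

Round 1: rule 4 [S :- G, B.]; rule 7 [J :- B, C, T.]; rule 9 [W :- G.]. Adds S, J, W.
Round 2: rule 1 [A :- J.]; rule 3 [F :- W, Q.]; rule 6 [R :- J.]. Adds A, F, R.
Round 3: rule 5 [P :- A, F.]. Adds P.
P first appears in round 3.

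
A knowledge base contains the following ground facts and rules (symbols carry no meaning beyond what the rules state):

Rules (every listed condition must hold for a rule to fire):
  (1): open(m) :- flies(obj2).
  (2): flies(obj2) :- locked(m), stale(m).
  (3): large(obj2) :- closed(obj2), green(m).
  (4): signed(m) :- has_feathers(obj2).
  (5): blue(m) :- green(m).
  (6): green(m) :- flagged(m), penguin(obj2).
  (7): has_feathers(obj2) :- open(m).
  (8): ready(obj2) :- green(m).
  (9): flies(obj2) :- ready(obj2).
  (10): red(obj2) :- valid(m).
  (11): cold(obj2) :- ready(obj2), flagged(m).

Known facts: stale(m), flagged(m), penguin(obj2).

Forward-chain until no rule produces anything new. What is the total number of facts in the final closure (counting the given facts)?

[1] (6) [green(m) :- flagged(m), penguin(obj2).]. ⇒ new: green(m).
[2] (5) [blue(m) :- green(m).]; (8) [ready(obj2) :- green(m).]. ⇒ new: blue(m), ready(obj2).
[3] (9) [flies(obj2) :- ready(obj2).]; (11) [cold(obj2) :- ready(obj2), flagged(m).]. ⇒ new: flies(obj2), cold(obj2).
[4] (1) [open(m) :- flies(obj2).]. ⇒ new: open(m).
[5] (7) [has_feathers(obj2) :- open(m).]. ⇒ new: has_feathers(obj2).
[6] (4) [signed(m) :- has_feathers(obj2).]. ⇒ new: signed(m).
Closure: {blue(m), cold(obj2), flagged(m), flies(obj2), green(m), has_feathers(obj2), open(m), penguin(obj2), ready(obj2), signed(m), stale(m)} — 11 facts.

11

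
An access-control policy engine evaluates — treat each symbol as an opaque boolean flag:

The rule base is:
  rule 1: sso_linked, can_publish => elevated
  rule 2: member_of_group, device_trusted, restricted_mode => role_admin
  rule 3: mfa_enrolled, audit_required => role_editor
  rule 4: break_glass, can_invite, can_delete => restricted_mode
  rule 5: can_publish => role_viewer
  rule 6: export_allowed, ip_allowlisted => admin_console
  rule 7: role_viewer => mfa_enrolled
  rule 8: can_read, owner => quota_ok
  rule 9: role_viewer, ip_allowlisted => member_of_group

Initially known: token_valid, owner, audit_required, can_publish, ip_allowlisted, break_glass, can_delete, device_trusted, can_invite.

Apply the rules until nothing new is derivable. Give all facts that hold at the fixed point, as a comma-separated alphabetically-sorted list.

Round 1: rule 4 [break_glass, can_invite, can_delete => restricted_mode]; rule 5 [can_publish => role_viewer]. Adds restricted_mode, role_viewer.
Round 2: rule 7 [role_viewer => mfa_enrolled]; rule 9 [role_viewer, ip_allowlisted => member_of_group]. Adds mfa_enrolled, member_of_group.
Round 3: rule 2 [member_of_group, device_trusted, restricted_mode => role_admin]; rule 3 [mfa_enrolled, audit_required => role_editor]. Adds role_admin, role_editor.

audit_required, break_glass, can_delete, can_invite, can_publish, device_trusted, ip_allowlisted, member_of_group, mfa_enrolled, owner, restricted_mode, role_admin, role_editor, role_viewer, token_valid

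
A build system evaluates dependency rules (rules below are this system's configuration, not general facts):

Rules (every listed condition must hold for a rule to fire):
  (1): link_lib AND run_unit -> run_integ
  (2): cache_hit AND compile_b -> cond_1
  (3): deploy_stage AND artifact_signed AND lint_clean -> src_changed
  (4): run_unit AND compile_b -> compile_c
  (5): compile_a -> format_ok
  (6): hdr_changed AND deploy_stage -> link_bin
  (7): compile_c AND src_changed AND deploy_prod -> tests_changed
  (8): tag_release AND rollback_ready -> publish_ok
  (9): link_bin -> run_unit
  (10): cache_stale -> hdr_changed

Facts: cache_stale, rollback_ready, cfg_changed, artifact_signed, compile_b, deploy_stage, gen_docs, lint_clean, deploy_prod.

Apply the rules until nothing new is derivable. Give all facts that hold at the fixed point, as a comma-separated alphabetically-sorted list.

[1] (3) [deploy_stage AND artifact_signed AND lint_clean -> src_changed]; (10) [cache_stale -> hdr_changed]. ⇒ new: src_changed, hdr_changed.
[2] (6) [hdr_changed AND deploy_stage -> link_bin]. ⇒ new: link_bin.
[3] (9) [link_bin -> run_unit]. ⇒ new: run_unit.
[4] (4) [run_unit AND compile_b -> compile_c]. ⇒ new: compile_c.
[5] (7) [compile_c AND src_changed AND deploy_prod -> tests_changed]. ⇒ new: tests_changed.

artifact_signed, cache_stale, cfg_changed, compile_b, compile_c, deploy_prod, deploy_stage, gen_docs, hdr_changed, link_bin, lint_clean, rollback_ready, run_unit, src_changed, tests_changed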